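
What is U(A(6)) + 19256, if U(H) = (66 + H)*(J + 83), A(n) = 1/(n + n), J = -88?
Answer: 227107/12 ≈ 18926.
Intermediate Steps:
A(n) = 1/(2*n)
U(H) = -330 - 5*H (U(H) = (66 + H)*(-88 + 83) = (66 + H)*(-5) = -330 - 5*H)
U(A(6)) + 19256 = (-330 - 5/(2*6)) + 19256 = (-330 - 5*1/12) + 19256 = (-330 - 5/12) + 19256 = -3965/12 + 19256 = 227107/12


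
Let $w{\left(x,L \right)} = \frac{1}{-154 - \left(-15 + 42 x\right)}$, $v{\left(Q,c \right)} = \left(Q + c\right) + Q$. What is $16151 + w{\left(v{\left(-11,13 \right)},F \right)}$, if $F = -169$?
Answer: $\frac{3860090}{239} \approx 16151.0$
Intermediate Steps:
$v{\left(Q,c \right)} = c + 2 Q$
$w{\left(x,L \right)} = \frac{1}{-139 - 42 x}$ ($w{\left(x,L \right)} = \frac{1}{-154 - \left(-15 + 42 x\right)} = \frac{1}{-139 - 42 x}$)
$16151 + w{\left(v{\left(-11,13 \right)},F \right)} = 16151 - \frac{1}{139 + 42 \left(13 + 2 \left(-11\right)\right)} = 16151 - \frac{1}{139 + 42 \left(13 - 22\right)} = 16151 - \frac{1}{139 + 42 \left(-9\right)} = 16151 - \frac{1}{139 - 378} = 16151 - \frac{1}{-239} = 16151 - - \frac{1}{239} = 16151 + \frac{1}{239} = \frac{3860090}{239}$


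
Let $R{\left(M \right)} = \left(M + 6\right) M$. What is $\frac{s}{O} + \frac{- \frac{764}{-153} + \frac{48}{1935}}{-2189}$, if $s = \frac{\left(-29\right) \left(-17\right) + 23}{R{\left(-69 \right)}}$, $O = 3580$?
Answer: $- \frac{1562839469}{691724733315} \approx -0.0022593$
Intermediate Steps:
$R{\left(M \right)} = M \left(6 + M\right)$ ($R{\left(M \right)} = \left(6 + M\right) M = M \left(6 + M\right)$)
$s = \frac{172}{1449}$ ($s = \frac{\left(-29\right) \left(-17\right) + 23}{\left(-69\right) \left(6 - 69\right)} = \frac{493 + 23}{\left(-69\right) \left(-63\right)} = \frac{516}{4347} = 516 \cdot \frac{1}{4347} = \frac{172}{1449} \approx 0.1187$)
$\frac{s}{O} + \frac{- \frac{764}{-153} + \frac{48}{1935}}{-2189} = \frac{172}{1449 \cdot 3580} + \frac{- \frac{764}{-153} + \frac{48}{1935}}{-2189} = \frac{172}{1449} \cdot \frac{1}{3580} + \left(\left(-764\right) \left(- \frac{1}{153}\right) + 48 \cdot \frac{1}{1935}\right) \left(- \frac{1}{2189}\right) = \frac{43}{1296855} + \left(\frac{764}{153} + \frac{16}{645}\right) \left(- \frac{1}{2189}\right) = \frac{43}{1296855} + \frac{165076}{32895} \left(- \frac{1}{2189}\right) = \frac{43}{1296855} - \frac{165076}{72007155} = - \frac{1562839469}{691724733315}$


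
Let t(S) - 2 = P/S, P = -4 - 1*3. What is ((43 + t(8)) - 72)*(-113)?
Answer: 25199/8 ≈ 3149.9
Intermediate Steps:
P = -7 (P = -4 - 3 = -7)
t(S) = 2 - 7/S
((43 + t(8)) - 72)*(-113) = ((43 + (2 - 7/8)) - 72)*(-113) = ((43 + 9/8) - 72)*(-113) = (353/8 - 72)*(-113) = -223/8*(-113) = 25199/8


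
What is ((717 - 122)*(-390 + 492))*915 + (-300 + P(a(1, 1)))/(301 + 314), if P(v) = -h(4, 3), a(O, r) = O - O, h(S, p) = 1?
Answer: 34151779949/615 ≈ 5.5531e+7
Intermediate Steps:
a(O, r) = 0
P(v) = -1 (P(v) = -1*1 = -1)
((717 - 122)*(-390 + 492))*915 + (-300 + P(a(1, 1)))/(301 + 314) = ((717 - 122)*(-390 + 492))*915 + (-300 - 1)/(301 + 314) = (595*102)*915 - 301/615 = 60690*915 - 301*1/615 = 55531350 - 301/615 = 34151779949/615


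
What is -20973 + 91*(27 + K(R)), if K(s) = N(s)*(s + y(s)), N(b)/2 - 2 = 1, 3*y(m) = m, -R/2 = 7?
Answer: -28708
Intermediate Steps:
R = -14 (R = -2*7 = -14)
y(m) = m/3
N(b) = 6 (N(b) = 4 + 2*1 = 4 + 2 = 6)
K(s) = 8*s (K(s) = 6*(s + s/3) = 6*(4*s/3) = 8*s)
-20973 + 91*(27 + K(R)) = -20973 + 91*(27 + 8*(-14)) = -20973 + 91*(27 - 112) = -20973 + 91*(-85) = -20973 - 7735 = -28708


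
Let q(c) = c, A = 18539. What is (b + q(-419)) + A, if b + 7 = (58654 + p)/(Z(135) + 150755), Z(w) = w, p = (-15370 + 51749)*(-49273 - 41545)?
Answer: -285369399/75445 ≈ -3782.5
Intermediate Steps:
p = -3303868022 (p = 36379*(-90818) = -3303868022)
b = -1652432799/75445 (b = -7 + (58654 - 3303868022)/(135 + 150755) = -7 - 3303809368/150890 = -7 - 3303809368*1/150890 = -7 - 1651904684/75445 = -1652432799/75445 ≈ -21902.)
(b + q(-419)) + A = (-1652432799/75445 - 419) + 18539 = -1684044254/75445 + 18539 = -285369399/75445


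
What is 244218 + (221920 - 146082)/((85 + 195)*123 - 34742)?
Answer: 36838999/151 ≈ 2.4397e+5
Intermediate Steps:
244218 + (221920 - 146082)/((85 + 195)*123 - 34742) = 244218 + 75838/(280*123 - 34742) = 244218 + 75838/(34440 - 34742) = 244218 + 75838/(-302) = 244218 + 75838*(-1/302) = 244218 - 37919/151 = 36838999/151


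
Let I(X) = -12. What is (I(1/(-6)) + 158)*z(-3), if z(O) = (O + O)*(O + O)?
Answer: 5256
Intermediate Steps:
z(O) = 4*O² (z(O) = (2*O)*(2*O) = 4*O²)
(I(1/(-6)) + 158)*z(-3) = (-12 + 158)*(4*(-3)²) = 146*(4*9) = 146*36 = 5256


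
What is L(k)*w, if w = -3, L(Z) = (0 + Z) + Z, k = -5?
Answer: 30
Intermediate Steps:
L(Z) = 2*Z (L(Z) = Z + Z = 2*Z)
L(k)*w = (2*(-5))*(-3) = -10*(-3) = 30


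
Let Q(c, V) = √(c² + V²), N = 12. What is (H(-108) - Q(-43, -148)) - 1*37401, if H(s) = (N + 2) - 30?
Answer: -37417 - √23753 ≈ -37571.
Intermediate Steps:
Q(c, V) = √(V² + c²)
H(s) = -16 (H(s) = (12 + 2) - 30 = 14 - 30 = -16)
(H(-108) - Q(-43, -148)) - 1*37401 = (-16 - √((-148)² + (-43)²)) - 1*37401 = (-16 - √(21904 + 1849)) - 37401 = (-16 - √23753) - 37401 = -37417 - √23753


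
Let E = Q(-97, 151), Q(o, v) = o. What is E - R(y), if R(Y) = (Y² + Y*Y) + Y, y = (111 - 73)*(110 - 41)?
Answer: -13752487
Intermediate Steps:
E = -97
y = 2622 (y = 38*69 = 2622)
R(Y) = Y + 2*Y² (R(Y) = (Y² + Y²) + Y = 2*Y² + Y = Y + 2*Y²)
E - R(y) = -97 - 2622*(1 + 2*2622) = -97 - 2622*(1 + 5244) = -97 - 2622*5245 = -97 - 1*13752390 = -97 - 13752390 = -13752487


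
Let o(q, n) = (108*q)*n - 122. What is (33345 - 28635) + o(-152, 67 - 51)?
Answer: -258068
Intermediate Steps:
o(q, n) = -122 + 108*n*q (o(q, n) = 108*n*q - 122 = -122 + 108*n*q)
(33345 - 28635) + o(-152, 67 - 51) = (33345 - 28635) + (-122 + 108*(67 - 51)*(-152)) = 4710 + (-122 + 108*16*(-152)) = 4710 + (-122 - 262656) = 4710 - 262778 = -258068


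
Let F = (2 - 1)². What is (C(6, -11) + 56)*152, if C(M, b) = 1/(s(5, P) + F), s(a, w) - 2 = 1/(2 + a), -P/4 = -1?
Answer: 94164/11 ≈ 8560.4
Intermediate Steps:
P = 4 (P = -4*(-1) = 4)
s(a, w) = 2 + 1/(2 + a)
F = 1 (F = 1² = 1)
C(M, b) = 7/22 (C(M, b) = 1/((5 + 2*5)/(2 + 5) + 1) = 1/((5 + 10)/7 + 1) = 1/((⅐)*15 + 1) = 1/(15/7 + 1) = 1/(22/7) = 7/22)
(C(6, -11) + 56)*152 = (7/22 + 56)*152 = (1239/22)*152 = 94164/11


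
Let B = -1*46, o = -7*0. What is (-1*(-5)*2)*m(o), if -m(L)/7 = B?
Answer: 3220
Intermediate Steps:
o = 0
B = -46
m(L) = 322 (m(L) = -7*(-46) = 322)
(-1*(-5)*2)*m(o) = (-1*(-5)*2)*322 = (5*2)*322 = 10*322 = 3220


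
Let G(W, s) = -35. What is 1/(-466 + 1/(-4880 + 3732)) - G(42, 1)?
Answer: 18722767/534969 ≈ 34.998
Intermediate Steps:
1/(-466 + 1/(-4880 + 3732)) - G(42, 1) = 1/(-466 + 1/(-4880 + 3732)) - 1*(-35) = 1/(-466 + 1/(-1148)) + 35 = 1/(-466 - 1/1148) + 35 = 1/(-534969/1148) + 35 = -1148/534969 + 35 = 18722767/534969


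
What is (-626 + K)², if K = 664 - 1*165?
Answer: 16129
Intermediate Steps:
K = 499 (K = 664 - 165 = 499)
(-626 + K)² = (-626 + 499)² = (-127)² = 16129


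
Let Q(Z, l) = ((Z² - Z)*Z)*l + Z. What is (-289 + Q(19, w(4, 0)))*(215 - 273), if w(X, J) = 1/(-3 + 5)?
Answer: -172782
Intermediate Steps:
w(X, J) = ½ (w(X, J) = 1/2 = ½)
Q(Z, l) = Z + Z*l*(Z² - Z) (Q(Z, l) = (Z*(Z² - Z))*l + Z = Z*l*(Z² - Z) + Z = Z + Z*l*(Z² - Z))
(-289 + Q(19, w(4, 0)))*(215 - 273) = (-289 + 19*(1 + (½)*19² - 1*19*½))*(215 - 273) = (-289 + 19*(1 + (½)*361 - 19/2))*(-58) = (-289 + 19*(1 + 361/2 - 19/2))*(-58) = (-289 + 19*172)*(-58) = (-289 + 3268)*(-58) = 2979*(-58) = -172782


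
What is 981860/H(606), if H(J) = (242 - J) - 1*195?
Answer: -981860/559 ≈ -1756.5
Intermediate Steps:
H(J) = 47 - J (H(J) = (242 - J) - 195 = 47 - J)
981860/H(606) = 981860/(47 - 1*606) = 981860/(47 - 606) = 981860/(-559) = 981860*(-1/559) = -981860/559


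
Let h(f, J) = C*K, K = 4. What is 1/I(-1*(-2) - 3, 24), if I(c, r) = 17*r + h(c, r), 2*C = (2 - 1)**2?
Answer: 1/410 ≈ 0.0024390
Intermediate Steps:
C = 1/2 (C = (2 - 1)**2/2 = (1/2)*1**2 = (1/2)*1 = 1/2 ≈ 0.50000)
h(f, J) = 2 (h(f, J) = (1/2)*4 = 2)
I(c, r) = 2 + 17*r (I(c, r) = 17*r + 2 = 2 + 17*r)
1/I(-1*(-2) - 3, 24) = 1/(2 + 17*24) = 1/(2 + 408) = 1/410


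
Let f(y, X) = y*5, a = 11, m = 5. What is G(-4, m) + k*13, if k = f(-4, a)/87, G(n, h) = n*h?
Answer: -2000/87 ≈ -22.988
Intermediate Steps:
f(y, X) = 5*y
G(n, h) = h*n
k = -20/87 (k = (5*(-4))/87 = -20*1/87 = -20/87 ≈ -0.22989)
G(-4, m) + k*13 = 5*(-4) - 20/87*13 = -20 - 260/87 = -2000/87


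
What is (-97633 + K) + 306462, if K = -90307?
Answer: 118522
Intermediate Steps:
(-97633 + K) + 306462 = (-97633 - 90307) + 306462 = -187940 + 306462 = 118522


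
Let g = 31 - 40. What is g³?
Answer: -729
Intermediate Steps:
g = -9
g³ = (-9)³ = -729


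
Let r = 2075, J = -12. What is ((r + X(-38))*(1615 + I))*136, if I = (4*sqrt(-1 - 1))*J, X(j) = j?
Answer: 447406680 - 13297536*I*sqrt(2) ≈ 4.4741e+8 - 1.8806e+7*I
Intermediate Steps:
I = -48*I*sqrt(2) (I = (4*sqrt(-1 - 1))*(-12) = (4*sqrt(-2))*(-12) = (4*(I*sqrt(2)))*(-12) = (4*I*sqrt(2))*(-12) = -48*I*sqrt(2) ≈ -67.882*I)
((r + X(-38))*(1615 + I))*136 = ((2075 - 38)*(1615 - 48*I*sqrt(2)))*136 = (2037*(1615 - 48*I*sqrt(2)))*136 = (3289755 - 97776*I*sqrt(2))*136 = 447406680 - 13297536*I*sqrt(2)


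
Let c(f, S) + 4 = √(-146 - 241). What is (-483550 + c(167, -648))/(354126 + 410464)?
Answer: -241777/382295 + 3*I*√43/764590 ≈ -0.63244 + 2.5729e-5*I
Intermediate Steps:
c(f, S) = -4 + 3*I*√43 (c(f, S) = -4 + √(-146 - 241) = -4 + √(-387) = -4 + 3*I*√43)
(-483550 + c(167, -648))/(354126 + 410464) = (-483550 + (-4 + 3*I*√43))/(354126 + 410464) = (-483554 + 3*I*√43)/764590 = (-483554 + 3*I*√43)*(1/764590) = -241777/382295 + 3*I*√43/764590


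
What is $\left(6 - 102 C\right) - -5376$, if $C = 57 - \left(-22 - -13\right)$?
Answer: $-1350$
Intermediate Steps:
$C = 66$ ($C = 57 - \left(-22 + 13\right) = 57 - -9 = 57 + 9 = 66$)
$\left(6 - 102 C\right) - -5376 = \left(6 - 6732\right) - -5376 = \left(6 - 6732\right) + 5376 = -6726 + 5376 = -1350$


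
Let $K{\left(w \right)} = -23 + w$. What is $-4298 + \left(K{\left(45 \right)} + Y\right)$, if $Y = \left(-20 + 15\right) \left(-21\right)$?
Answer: $-4171$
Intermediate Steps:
$Y = 105$ ($Y = \left(-5\right) \left(-21\right) = 105$)
$-4298 + \left(K{\left(45 \right)} + Y\right) = -4298 + \left(\left(-23 + 45\right) + 105\right) = -4298 + \left(22 + 105\right) = -4298 + 127 = -4171$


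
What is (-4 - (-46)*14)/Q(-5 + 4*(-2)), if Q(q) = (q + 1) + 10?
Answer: -320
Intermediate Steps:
Q(q) = 11 + q (Q(q) = (1 + q) + 10 = 11 + q)
(-4 - (-46)*14)/Q(-5 + 4*(-2)) = (-4 - (-46)*14)/(11 + (-5 + 4*(-2))) = (-4 - 46*(-14))/(11 + (-5 - 8)) = (-4 + 644)/(11 - 13) = 640/(-2) = 640*(-1/2) = -320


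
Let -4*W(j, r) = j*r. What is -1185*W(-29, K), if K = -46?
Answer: 790395/2 ≈ 3.9520e+5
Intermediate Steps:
W(j, r) = -j*r/4
-1185*W(-29, K) = -(-1185)*(-29)*(-46)/4 = -1185*(-667/2) = 790395/2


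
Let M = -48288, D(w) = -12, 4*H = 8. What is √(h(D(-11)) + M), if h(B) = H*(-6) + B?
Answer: 6*I*√1342 ≈ 219.8*I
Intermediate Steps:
H = 2 (H = (¼)*8 = 2)
h(B) = -12 + B (h(B) = 2*(-6) + B = -12 + B)
√(h(D(-11)) + M) = √((-12 - 12) - 48288) = √(-24 - 48288) = √(-48312) = 6*I*√1342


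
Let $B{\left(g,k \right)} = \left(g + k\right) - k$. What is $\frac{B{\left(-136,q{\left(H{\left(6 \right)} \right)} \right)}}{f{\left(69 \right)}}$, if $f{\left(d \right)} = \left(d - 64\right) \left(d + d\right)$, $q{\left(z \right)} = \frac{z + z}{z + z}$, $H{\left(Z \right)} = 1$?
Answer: $- \frac{68}{345} \approx -0.1971$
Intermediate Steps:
$q{\left(z \right)} = 1$ ($q{\left(z \right)} = \frac{2 z}{2 z} = 2 z \frac{1}{2 z} = 1$)
$B{\left(g,k \right)} = g$
$f{\left(d \right)} = 2 d \left(-64 + d\right)$ ($f{\left(d \right)} = \left(-64 + d\right) 2 d = 2 d \left(-64 + d\right)$)
$\frac{B{\left(-136,q{\left(H{\left(6 \right)} \right)} \right)}}{f{\left(69 \right)}} = - \frac{136}{2 \cdot 69 \left(-64 + 69\right)} = - \frac{136}{2 \cdot 69 \cdot 5} = - \frac{136}{690} = \left(-136\right) \frac{1}{690} = - \frac{68}{345}$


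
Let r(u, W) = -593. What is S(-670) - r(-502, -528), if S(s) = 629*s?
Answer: -420837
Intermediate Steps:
S(-670) - r(-502, -528) = 629*(-670) - 1*(-593) = -421430 + 593 = -420837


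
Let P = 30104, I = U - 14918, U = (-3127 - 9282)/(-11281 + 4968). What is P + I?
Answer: 95881627/6313 ≈ 15188.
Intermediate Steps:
U = 12409/6313 (U = -12409/(-6313) = -12409*(-1/6313) = 12409/6313 ≈ 1.9656)
I = -94164925/6313 (I = 12409/6313 - 14918 = -94164925/6313 ≈ -14916.)
P + I = 30104 - 94164925/6313 = 95881627/6313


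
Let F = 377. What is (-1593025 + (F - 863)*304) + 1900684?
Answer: 159915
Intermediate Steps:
(-1593025 + (F - 863)*304) + 1900684 = (-1593025 + (377 - 863)*304) + 1900684 = (-1593025 - 486*304) + 1900684 = (-1593025 - 147744) + 1900684 = -1740769 + 1900684 = 159915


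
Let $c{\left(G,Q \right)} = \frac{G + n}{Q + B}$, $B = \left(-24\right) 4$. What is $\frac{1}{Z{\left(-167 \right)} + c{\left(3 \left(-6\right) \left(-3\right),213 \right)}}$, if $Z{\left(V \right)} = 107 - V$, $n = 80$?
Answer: $\frac{117}{32192} \approx 0.0036344$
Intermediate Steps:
$B = -96$
$c{\left(G,Q \right)} = \frac{80 + G}{-96 + Q}$ ($c{\left(G,Q \right)} = \frac{G + 80}{Q - 96} = \frac{80 + G}{-96 + Q}$)
$\frac{1}{Z{\left(-167 \right)} + c{\left(3 \left(-6\right) \left(-3\right),213 \right)}} = \frac{1}{\left(107 - -167\right) + \frac{80 + 3 \left(-6\right) \left(-3\right)}{-96 + 213}} = \frac{1}{\left(107 + 167\right) + \frac{80 - -54}{117}} = \frac{1}{274 + \frac{80 + 54}{117}} = \frac{1}{274 + \frac{1}{117} \cdot 134} = \frac{1}{274 + \frac{134}{117}} = \frac{1}{\frac{32192}{117}} = \frac{117}{32192}$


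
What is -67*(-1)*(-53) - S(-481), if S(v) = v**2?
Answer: -234912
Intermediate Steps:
-67*(-1)*(-53) - S(-481) = -67*(-1)*(-53) - 1*(-481)**2 = 67*(-53) - 1*231361 = -3551 - 231361 = -234912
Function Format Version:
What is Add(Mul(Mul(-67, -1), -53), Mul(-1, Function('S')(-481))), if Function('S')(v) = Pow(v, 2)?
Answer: -234912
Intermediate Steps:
Add(Mul(Mul(-67, -1), -53), Mul(-1, Function('S')(-481))) = Add(Mul(Mul(-67, -1), -53), Mul(-1, Pow(-481, 2))) = Add(Mul(67, -53), Mul(-1, 231361)) = Add(-3551, -231361) = -234912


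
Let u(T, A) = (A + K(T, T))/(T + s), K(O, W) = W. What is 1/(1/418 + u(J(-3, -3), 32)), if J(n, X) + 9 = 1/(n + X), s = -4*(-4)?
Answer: 17138/57307 ≈ 0.29906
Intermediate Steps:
s = 16
J(n, X) = -9 + 1/(X + n) (J(n, X) = -9 + 1/(n + X) = -9 + 1/(X + n))
u(T, A) = (A + T)/(16 + T) (u(T, A) = (A + T)/(T + 16) = (A + T)/(16 + T))
1/(1/418 + u(J(-3, -3), 32)) = 1/(1/418 + (32 + (1 - 9*(-3) - 9*(-3))/(-3 - 3))/(16 + (1 - 9*(-3) - 9*(-3))/(-3 - 3))) = 1/(1/418 + (32 + (1 + 27 + 27)/(-6))/(16 + (1 + 27 + 27)/(-6))) = 1/(1/418 + (32 - ⅙*55)/(16 - ⅙*55)) = 1/(1/418 + (32 - 55/6)/(16 - 55/6)) = 1/(1/418 + (137/6)/(41/6)) = 1/(1/418 + (6/41)*(137/6)) = 1/(1/418 + 137/41) = 1/(57307/17138) = 17138/57307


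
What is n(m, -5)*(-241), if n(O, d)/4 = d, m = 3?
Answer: 4820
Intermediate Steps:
n(O, d) = 4*d
n(m, -5)*(-241) = (4*(-5))*(-241) = -20*(-241) = 4820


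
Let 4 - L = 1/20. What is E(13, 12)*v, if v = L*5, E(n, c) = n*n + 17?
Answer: 7347/2 ≈ 3673.5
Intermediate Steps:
L = 79/20 (L = 4 - 1/20 = 79/20 ≈ 3.9500)
E(n, c) = 17 + n² (E(n, c) = n² + 17 = 17 + n²)
v = 79/4 (v = (79/20)*5 = 79/4 ≈ 19.750)
E(13, 12)*v = (17 + 13²)*(79/4) = (17 + 169)*(79/4) = 186*(79/4) = 7347/2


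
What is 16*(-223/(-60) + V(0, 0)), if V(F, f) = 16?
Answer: 4732/15 ≈ 315.47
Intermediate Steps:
16*(-223/(-60) + V(0, 0)) = 16*(-223/(-60) + 16) = 16*(-223*(-1/60) + 16) = 16*(223/60 + 16) = 16*(1183/60) = 4732/15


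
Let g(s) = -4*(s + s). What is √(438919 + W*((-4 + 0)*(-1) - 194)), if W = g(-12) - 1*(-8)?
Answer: √419159 ≈ 647.42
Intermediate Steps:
g(s) = -8*s
W = 104 (W = -8*(-12) - 1*(-8) = 96 + 8 = 104)
√(438919 + W*((-4 + 0)*(-1) - 194)) = √(438919 + 104*((-4 + 0)*(-1) - 194)) = √(438919 + 104*(-4*(-1) - 194)) = √(438919 + 104*(4 - 194)) = √(438919 + 104*(-190)) = √(438919 - 19760) = √419159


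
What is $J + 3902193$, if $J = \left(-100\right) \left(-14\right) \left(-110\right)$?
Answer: $3748193$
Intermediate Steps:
$J = -154000$ ($J = 1400 \left(-110\right) = -154000$)
$J + 3902193 = -154000 + 3902193 = 3748193$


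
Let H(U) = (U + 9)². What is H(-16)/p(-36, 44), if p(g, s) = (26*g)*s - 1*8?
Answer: -49/41192 ≈ -0.0011896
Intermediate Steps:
H(U) = (9 + U)²
p(g, s) = -8 + 26*g*s (p(g, s) = 26*g*s - 8 = -8 + 26*g*s)
H(-16)/p(-36, 44) = (9 - 16)²/(-8 + 26*(-36)*44) = (-7)²/(-8 - 41184) = 49/(-41192) = 49*(-1/41192) = -49/41192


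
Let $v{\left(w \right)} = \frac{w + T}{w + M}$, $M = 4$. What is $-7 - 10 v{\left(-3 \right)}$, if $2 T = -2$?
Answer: $33$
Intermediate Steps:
$T = -1$ ($T = \frac{1}{2} \left(-2\right) = -1$)
$v{\left(w \right)} = \frac{-1 + w}{4 + w}$ ($v{\left(w \right)} = \frac{w - 1}{w + 4} = \frac{-1 + w}{4 + w}$)
$-7 - 10 v{\left(-3 \right)} = -7 - 10 \frac{-1 - 3}{4 - 3} = -7 - 10 \cdot 1^{-1} \left(-4\right) = -7 - 10 \cdot 1 \left(-4\right) = -7 - -40 = -7 + 40 = 33$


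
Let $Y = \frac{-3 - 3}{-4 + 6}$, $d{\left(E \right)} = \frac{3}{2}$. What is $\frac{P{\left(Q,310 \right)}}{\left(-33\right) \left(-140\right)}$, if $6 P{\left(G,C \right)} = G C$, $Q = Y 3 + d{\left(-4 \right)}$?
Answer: $- \frac{155}{1848} \approx -0.083874$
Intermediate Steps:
$d{\left(E \right)} = \frac{3}{2}$ ($d{\left(E \right)} = 3 \cdot \frac{1}{2} = \frac{3}{2}$)
$Y = -3$ ($Y = - \frac{6}{2} = \left(-6\right) \frac{1}{2} = -3$)
$Q = - \frac{15}{2}$ ($Q = \left(-3\right) 3 + \frac{3}{2} = -9 + \frac{3}{2} = - \frac{15}{2} \approx -7.5$)
$P{\left(G,C \right)} = \frac{C G}{6}$ ($P{\left(G,C \right)} = \frac{G C}{6} = \frac{C G}{6}$)
$\frac{P{\left(Q,310 \right)}}{\left(-33\right) \left(-140\right)} = \frac{\frac{1}{6} \cdot 310 \left(- \frac{15}{2}\right)}{\left(-33\right) \left(-140\right)} = - \frac{775}{2 \cdot 4620} = \left(- \frac{775}{2}\right) \frac{1}{4620} = - \frac{155}{1848}$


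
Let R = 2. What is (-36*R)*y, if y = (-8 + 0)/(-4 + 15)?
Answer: 576/11 ≈ 52.364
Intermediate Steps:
y = -8/11 ≈ -0.72727
(-36*R)*y = -36*2*(-8/11) = -72*(-8/11) = 576/11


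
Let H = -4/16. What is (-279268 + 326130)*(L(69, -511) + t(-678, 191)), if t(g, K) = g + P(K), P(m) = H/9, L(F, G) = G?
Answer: -1002963955/18 ≈ -5.5720e+7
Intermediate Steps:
H = -¼ (H = -4*1/16 = -¼ ≈ -0.25000)
P(m) = -1/36 (P(m) = -¼/9 = -¼*⅑ = -1/36)
t(g, K) = -1/36 + g (t(g, K) = g - 1/36 = -1/36 + g)
(-279268 + 326130)*(L(69, -511) + t(-678, 191)) = (-279268 + 326130)*(-511 + (-1/36 - 678)) = 46862*(-511 - 24409/36) = 46862*(-42805/36) = -1002963955/18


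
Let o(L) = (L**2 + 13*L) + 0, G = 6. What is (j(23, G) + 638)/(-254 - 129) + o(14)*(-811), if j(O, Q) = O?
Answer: -117412375/383 ≈ -3.0656e+5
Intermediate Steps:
o(L) = L**2 + 13*L
(j(23, G) + 638)/(-254 - 129) + o(14)*(-811) = (23 + 638)/(-254 - 129) + (14*(13 + 14))*(-811) = 661/(-383) + (14*27)*(-811) = 661*(-1/383) + 378*(-811) = -661/383 - 306558 = -117412375/383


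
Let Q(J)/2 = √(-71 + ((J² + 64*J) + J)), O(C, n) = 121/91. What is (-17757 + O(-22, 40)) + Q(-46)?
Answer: -1615766/91 + 6*I*√105 ≈ -17756.0 + 61.482*I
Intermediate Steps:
O(C, n) = 121/91 (O(C, n) = 121*(1/91) = 121/91)
Q(J) = 2*√(-71 + J² + 65*J) (Q(J) = 2*√(-71 + ((J² + 64*J) + J)) = 2*√(-71 + (J² + 65*J)) = 2*√(-71 + J² + 65*J))
(-17757 + O(-22, 40)) + Q(-46) = (-17757 + 121/91) + 2*√(-71 + (-46)² + 65*(-46)) = -1615766/91 + 2*√(-71 + 2116 - 2990) = -1615766/91 + 2*√(-945) = -1615766/91 + 2*(3*I*√105) = -1615766/91 + 6*I*√105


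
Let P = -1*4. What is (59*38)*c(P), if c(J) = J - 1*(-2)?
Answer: -4484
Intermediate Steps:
P = -4
c(J) = 2 + J (c(J) = J + 2 = 2 + J)
(59*38)*c(P) = (59*38)*(2 - 4) = 2242*(-2) = -4484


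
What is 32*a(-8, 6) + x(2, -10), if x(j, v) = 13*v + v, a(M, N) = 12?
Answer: 244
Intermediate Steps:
x(j, v) = 14*v
32*a(-8, 6) + x(2, -10) = 32*12 + 14*(-10) = 384 - 140 = 244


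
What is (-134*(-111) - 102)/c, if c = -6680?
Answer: -3693/1670 ≈ -2.2114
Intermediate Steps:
(-134*(-111) - 102)/c = (-134*(-111) - 102)/(-6680) = (14874 - 102)*(-1/6680) = 14772*(-1/6680) = -3693/1670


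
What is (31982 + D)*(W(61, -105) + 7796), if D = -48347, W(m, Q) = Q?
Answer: -125863215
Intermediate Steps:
(31982 + D)*(W(61, -105) + 7796) = (31982 - 48347)*(-105 + 7796) = -16365*7691 = -125863215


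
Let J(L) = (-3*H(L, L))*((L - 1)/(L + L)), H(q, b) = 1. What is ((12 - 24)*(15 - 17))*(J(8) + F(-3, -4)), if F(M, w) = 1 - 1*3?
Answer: -159/2 ≈ -79.500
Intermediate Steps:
F(M, w) = -2 (F(M, w) = 1 - 3 = -2)
J(L) = -3*(-1 + L)/(2*L) (J(L) = (-3*1)*((L - 1)/(L + L)) = -3*(-1 + L)/(2*L))
((12 - 24)*(15 - 17))*(J(8) + F(-3, -4)) = ((12 - 24)*(15 - 17))*((3/2)*(1 - 1*8)/8 - 2) = (-12*(-2))*((3/2)*(⅛)*(1 - 8) - 2) = 24*((3/2)*(⅛)*(-7) - 2) = 24*(-21/16 - 2) = 24*(-53/16) = -159/2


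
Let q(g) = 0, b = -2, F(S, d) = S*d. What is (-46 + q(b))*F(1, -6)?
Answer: 276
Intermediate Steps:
(-46 + q(b))*F(1, -6) = (-46 + 0)*(1*(-6)) = -46*(-6) = 276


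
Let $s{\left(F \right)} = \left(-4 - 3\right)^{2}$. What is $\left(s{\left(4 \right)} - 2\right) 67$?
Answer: $3149$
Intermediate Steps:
$s{\left(F \right)} = 49$ ($s{\left(F \right)} = \left(-7\right)^{2} = 49$)
$\left(s{\left(4 \right)} - 2\right) 67 = \left(49 - 2\right) 67 = 47 \cdot 67 = 3149$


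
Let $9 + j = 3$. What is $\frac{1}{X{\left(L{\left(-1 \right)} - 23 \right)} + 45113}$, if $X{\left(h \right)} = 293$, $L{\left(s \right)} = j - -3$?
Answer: $\frac{1}{45406} \approx 2.2024 \cdot 10^{-5}$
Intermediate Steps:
$j = -6$ ($j = -9 + 3 = -6$)
$L{\left(s \right)} = -3$ ($L{\left(s \right)} = -6 - -3 = -6 + 3 = -3$)
$\frac{1}{X{\left(L{\left(-1 \right)} - 23 \right)} + 45113} = \frac{1}{293 + 45113} = \frac{1}{45406}$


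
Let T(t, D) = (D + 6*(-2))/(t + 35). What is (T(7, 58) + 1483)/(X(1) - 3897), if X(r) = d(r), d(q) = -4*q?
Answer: -31166/81921 ≈ -0.38044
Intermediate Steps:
d(q) = -4*q (d(q) = -2*2*q = -4*q)
X(r) = -4*r
T(t, D) = (-12 + D)/(35 + t) (T(t, D) = (D - 12)/(35 + t) = (-12 + D)/(35 + t))
(T(7, 58) + 1483)/(X(1) - 3897) = ((-12 + 58)/(35 + 7) + 1483)/(-4*1 - 3897) = (46/42 + 1483)/(-4 - 3897) = ((1/42)*46 + 1483)/(-3901) = (23/21 + 1483)*(-1/3901) = (31166/21)*(-1/3901) = -31166/81921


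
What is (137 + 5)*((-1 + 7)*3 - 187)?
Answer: -23998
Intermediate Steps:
(137 + 5)*((-1 + 7)*3 - 187) = 142*(6*3 - 187) = 142*(18 - 187) = 142*(-169) = -23998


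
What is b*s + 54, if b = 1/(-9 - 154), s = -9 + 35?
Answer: 8776/163 ≈ 53.841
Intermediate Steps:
s = 26
b = -1/163 (b = 1/(-163) = -1/163 ≈ -0.0061350)
b*s + 54 = -1/163*26 + 54 = -26/163 + 54 = 8776/163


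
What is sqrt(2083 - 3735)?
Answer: 2*I*sqrt(413) ≈ 40.645*I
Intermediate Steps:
sqrt(2083 - 3735) = sqrt(-1652) = 2*I*sqrt(413)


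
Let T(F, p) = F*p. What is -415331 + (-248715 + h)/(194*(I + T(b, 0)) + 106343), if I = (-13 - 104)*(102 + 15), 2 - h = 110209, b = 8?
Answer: -1058812511991/2549323 ≈ -4.1533e+5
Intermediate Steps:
h = -110207 (h = 2 - 1*110209 = 2 - 110209 = -110207)
I = -13689 (I = -117*117 = -13689)
-415331 + (-248715 + h)/(194*(I + T(b, 0)) + 106343) = -415331 + (-248715 - 110207)/(194*(-13689 + 8*0) + 106343) = -415331 - 358922/(194*(-13689 + 0) + 106343) = -415331 - 358922/(194*(-13689) + 106343) = -415331 - 358922/(-2655666 + 106343) = -415331 - 358922/(-2549323) = -415331 - 358922*(-1/2549323) = -415331 + 358922/2549323 = -1058812511991/2549323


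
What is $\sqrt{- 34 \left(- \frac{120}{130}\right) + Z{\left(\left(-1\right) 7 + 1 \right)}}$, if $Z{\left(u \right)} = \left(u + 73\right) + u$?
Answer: $\frac{\sqrt{15613}}{13} \approx 9.6117$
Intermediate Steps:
$Z{\left(u \right)} = 73 + 2 u$ ($Z{\left(u \right)} = \left(73 + u\right) + u = 73 + 2 u$)
$\sqrt{- 34 \left(- \frac{120}{130}\right) + Z{\left(\left(-1\right) 7 + 1 \right)}} = \sqrt{- 34 \left(- \frac{120}{130}\right) + \left(73 + 2 \left(\left(-1\right) 7 + 1\right)\right)} = \sqrt{- 34 \left(\left(-120\right) \frac{1}{130}\right) + \left(73 + 2 \left(-7 + 1\right)\right)} = \sqrt{\left(-34\right) \left(- \frac{12}{13}\right) + \left(73 + 2 \left(-6\right)\right)} = \sqrt{\frac{408}{13} + \left(73 - 12\right)} = \sqrt{\frac{408}{13} + 61} = \sqrt{\frac{1201}{13}} = \frac{\sqrt{15613}}{13}$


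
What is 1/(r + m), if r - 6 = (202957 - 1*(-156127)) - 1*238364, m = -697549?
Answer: -1/576823 ≈ -1.7336e-6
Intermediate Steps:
r = 120726 (r = 6 + ((202957 - 1*(-156127)) - 1*238364) = 6 + ((202957 + 156127) - 238364) = 6 + (359084 - 238364) = 6 + 120720 = 120726)
1/(r + m) = 1/(120726 - 697549) = 1/(-576823) = -1/576823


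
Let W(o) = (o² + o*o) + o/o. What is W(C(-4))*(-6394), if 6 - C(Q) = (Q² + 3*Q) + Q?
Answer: -466762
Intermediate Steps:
C(Q) = 6 - Q² - 4*Q (C(Q) = 6 - ((Q² + 3*Q) + Q) = 6 - (Q² + 4*Q) = 6 + (-Q² - 4*Q) = 6 - Q² - 4*Q)
W(o) = 1 + 2*o² (W(o) = (o² + o²) + 1 = 2*o² + 1 = 1 + 2*o²)
W(C(-4))*(-6394) = (1 + 2*(6 - 1*(-4)² - 4*(-4))²)*(-6394) = (1 + 2*(6 - 1*16 + 16)²)*(-6394) = (1 + 2*(6 - 16 + 16)²)*(-6394) = (1 + 2*6²)*(-6394) = (1 + 2*36)*(-6394) = (1 + 72)*(-6394) = 73*(-6394) = -466762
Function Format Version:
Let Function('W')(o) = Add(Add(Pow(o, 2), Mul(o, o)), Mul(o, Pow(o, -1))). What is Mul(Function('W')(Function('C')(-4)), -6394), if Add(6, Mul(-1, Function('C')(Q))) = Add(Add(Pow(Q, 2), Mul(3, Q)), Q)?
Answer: -466762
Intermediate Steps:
Function('C')(Q) = Add(6, Mul(-1, Pow(Q, 2)), Mul(-4, Q)) (Function('C')(Q) = Add(6, Mul(-1, Add(Add(Pow(Q, 2), Mul(3, Q)), Q))) = Add(6, Mul(-1, Add(Pow(Q, 2), Mul(4, Q)))) = Add(6, Add(Mul(-1, Pow(Q, 2)), Mul(-4, Q))) = Add(6, Mul(-1, Pow(Q, 2)), Mul(-4, Q)))
Function('W')(o) = Add(1, Mul(2, Pow(o, 2))) (Function('W')(o) = Add(Add(Pow(o, 2), Pow(o, 2)), 1) = Add(Mul(2, Pow(o, 2)), 1) = Add(1, Mul(2, Pow(o, 2))))
Mul(Function('W')(Function('C')(-4)), -6394) = Mul(Add(1, Mul(2, Pow(Add(6, Mul(-1, Pow(-4, 2)), Mul(-4, -4)), 2))), -6394) = Mul(Add(1, Mul(2, Pow(Add(6, Mul(-1, 16), 16), 2))), -6394) = Mul(Add(1, Mul(2, Pow(Add(6, -16, 16), 2))), -6394) = Mul(Add(1, Mul(2, Pow(6, 2))), -6394) = Mul(Add(1, Mul(2, 36)), -6394) = Mul(Add(1, 72), -6394) = Mul(73, -6394) = -466762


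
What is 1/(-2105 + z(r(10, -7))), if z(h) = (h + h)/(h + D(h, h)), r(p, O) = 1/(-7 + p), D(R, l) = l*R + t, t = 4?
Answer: -20/42097 ≈ -0.00047509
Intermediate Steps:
D(R, l) = 4 + R*l (D(R, l) = l*R + 4 = R*l + 4 = 4 + R*l)
z(h) = 2*h/(4 + h + h**2) (z(h) = (h + h)/(h + (4 + h*h)) = (2*h)/(h + (4 + h**2)) = (2*h)/(4 + h + h**2) = 2*h/(4 + h + h**2))
1/(-2105 + z(r(10, -7))) = 1/(-2105 + 2/((-7 + 10)*(4 + 1/(-7 + 10) + (1/(-7 + 10))**2))) = 1/(-2105 + 2/(3*(4 + 1/3 + (1/3)**2))) = 1/(-2105 + 2*(1/3)/(4 + 1/3 + (1/3)**2)) = 1/(-2105 + 2*(1/3)/(4 + 1/3 + 1/9)) = 1/(-2105 + 2*(1/3)/(40/9)) = 1/(-2105 + 2*(1/3)*(9/40)) = 1/(-2105 + 3/20) = 1/(-42097/20) = -20/42097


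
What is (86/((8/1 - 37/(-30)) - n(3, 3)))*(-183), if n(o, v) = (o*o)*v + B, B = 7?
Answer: 472140/743 ≈ 635.45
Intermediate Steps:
n(o, v) = 7 + v*o² (n(o, v) = (o*o)*v + 7 = o²*v + 7 = v*o² + 7 = 7 + v*o²)
(86/((8/1 - 37/(-30)) - n(3, 3)))*(-183) = (86/((8/1 - 37/(-30)) - (7 + 3*3²)))*(-183) = (86/((8*1 - 37*(-1/30)) - (7 + 3*9)))*(-183) = (86/((8 + 37/30) - (7 + 27)))*(-183) = (86/(277/30 - 1*34))*(-183) = (86/(277/30 - 34))*(-183) = (86/(-743/30))*(-183) = (86*(-30/743))*(-183) = -2580/743*(-183) = 472140/743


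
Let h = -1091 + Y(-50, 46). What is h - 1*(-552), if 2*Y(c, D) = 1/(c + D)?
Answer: -4313/8 ≈ -539.13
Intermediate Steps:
Y(c, D) = 1/(2*(D + c)) (Y(c, D) = 1/(2*(c + D)) = 1/(2*(D + c)))
h = -8729/8 (h = -1091 + 1/(2*(46 - 50)) = -1091 + (½)/(-4) = -1091 + (½)*(-¼) = -1091 - ⅛ = -8729/8 ≈ -1091.1)
h - 1*(-552) = -8729/8 - 1*(-552) = -8729/8 + 552 = -4313/8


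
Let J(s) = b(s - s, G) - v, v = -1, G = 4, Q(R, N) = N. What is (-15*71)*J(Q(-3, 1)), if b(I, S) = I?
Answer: -1065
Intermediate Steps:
J(s) = 1 (J(s) = (s - s) - 1*(-1) = 0 + 1 = 1)
(-15*71)*J(Q(-3, 1)) = -15*71*1 = -1065*1 = -1065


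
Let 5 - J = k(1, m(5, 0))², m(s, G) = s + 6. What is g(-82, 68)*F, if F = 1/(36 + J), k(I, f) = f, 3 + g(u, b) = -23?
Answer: 13/40 ≈ 0.32500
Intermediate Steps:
g(u, b) = -26 (g(u, b) = -3 - 23 = -26)
m(s, G) = 6 + s
J = -116 (J = 5 - (6 + 5)² = 5 - 1*11² = 5 - 1*121 = 5 - 121 = -116)
F = -1/80 (F = 1/(36 - 116) = 1/(-80) = -1/80 ≈ -0.012500)
g(-82, 68)*F = -26*(-1/80) = 13/40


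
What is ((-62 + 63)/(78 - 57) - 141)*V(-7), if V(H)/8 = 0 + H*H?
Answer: -165760/3 ≈ -55253.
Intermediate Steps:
V(H) = 8*H**2 (V(H) = 8*(0 + H*H) = 8*(0 + H**2) = 8*H**2)
((-62 + 63)/(78 - 57) - 141)*V(-7) = ((-62 + 63)/(78 - 57) - 141)*(8*(-7)**2) = (1/21 - 141)*(8*49) = (1*(1/21) - 141)*392 = (1/21 - 141)*392 = -2960/21*392 = -165760/3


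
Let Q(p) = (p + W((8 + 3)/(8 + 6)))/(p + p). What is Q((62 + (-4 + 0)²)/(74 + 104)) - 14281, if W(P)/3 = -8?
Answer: -372005/26 ≈ -14308.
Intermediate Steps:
W(P) = -24 (W(P) = 3*(-8) = -24)
Q(p) = (-24 + p)/(2*p) (Q(p) = (p - 24)/(p + p) = (-24 + p)/((2*p)) = (-24 + p)*(1/(2*p)) = (-24 + p)/(2*p))
Q((62 + (-4 + 0)²)/(74 + 104)) - 14281 = (-24 + (62 + (-4 + 0)²)/(74 + 104))/(2*(((62 + (-4 + 0)²)/(74 + 104)))) - 14281 = (-24 + (62 + (-4)²)/178)/(2*(((62 + (-4)²)/178))) - 14281 = (-24 + (62 + 16)*(1/178))/(2*(((62 + 16)*(1/178)))) - 14281 = (-24 + 78*(1/178))/(2*((78*(1/178)))) - 14281 = (-24 + 39/89)/(2*(39/89)) - 14281 = (½)*(89/39)*(-2097/89) - 14281 = -699/26 - 14281 = -372005/26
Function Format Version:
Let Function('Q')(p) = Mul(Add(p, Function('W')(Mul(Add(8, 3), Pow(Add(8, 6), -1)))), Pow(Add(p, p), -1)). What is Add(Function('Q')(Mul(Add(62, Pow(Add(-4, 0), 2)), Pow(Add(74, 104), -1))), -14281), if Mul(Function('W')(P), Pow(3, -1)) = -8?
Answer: Rational(-372005, 26) ≈ -14308.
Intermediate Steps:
Function('W')(P) = -24 (Function('W')(P) = Mul(3, -8) = -24)
Function('Q')(p) = Mul(Rational(1, 2), Pow(p, -1), Add(-24, p)) (Function('Q')(p) = Mul(Add(p, -24), Pow(Add(p, p), -1)) = Mul(Add(-24, p), Pow(Mul(2, p), -1)) = Mul(Add(-24, p), Mul(Rational(1, 2), Pow(p, -1))) = Mul(Rational(1, 2), Pow(p, -1), Add(-24, p)))
Add(Function('Q')(Mul(Add(62, Pow(Add(-4, 0), 2)), Pow(Add(74, 104), -1))), -14281) = Add(Mul(Rational(1, 2), Pow(Mul(Add(62, Pow(Add(-4, 0), 2)), Pow(Add(74, 104), -1)), -1), Add(-24, Mul(Add(62, Pow(Add(-4, 0), 2)), Pow(Add(74, 104), -1)))), -14281) = Add(Mul(Rational(1, 2), Pow(Mul(Add(62, Pow(-4, 2)), Pow(178, -1)), -1), Add(-24, Mul(Add(62, Pow(-4, 2)), Pow(178, -1)))), -14281) = Add(Mul(Rational(1, 2), Pow(Mul(Add(62, 16), Rational(1, 178)), -1), Add(-24, Mul(Add(62, 16), Rational(1, 178)))), -14281) = Add(Mul(Rational(1, 2), Pow(Mul(78, Rational(1, 178)), -1), Add(-24, Mul(78, Rational(1, 178)))), -14281) = Add(Mul(Rational(1, 2), Pow(Rational(39, 89), -1), Add(-24, Rational(39, 89))), -14281) = Add(Mul(Rational(1, 2), Rational(89, 39), Rational(-2097, 89)), -14281) = Add(Rational(-699, 26), -14281) = Rational(-372005, 26)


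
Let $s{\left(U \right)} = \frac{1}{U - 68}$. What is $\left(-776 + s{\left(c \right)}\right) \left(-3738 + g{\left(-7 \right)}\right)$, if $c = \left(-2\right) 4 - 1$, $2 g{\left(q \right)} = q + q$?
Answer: $\frac{31967855}{11} \approx 2.9062 \cdot 10^{6}$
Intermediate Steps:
$g{\left(q \right)} = q$ ($g{\left(q \right)} = \frac{q + q}{2} = \frac{2 q}{2} = q$)
$c = -9$ ($c = -8 - 1 = -9$)
$s{\left(U \right)} = \frac{1}{-68 + U}$
$\left(-776 + s{\left(c \right)}\right) \left(-3738 + g{\left(-7 \right)}\right) = \left(-776 + \frac{1}{-68 - 9}\right) \left(-3738 - 7\right) = \left(-776 + \frac{1}{-77}\right) \left(-3745\right) = \left(-776 - \frac{1}{77}\right) \left(-3745\right) = \left(- \frac{59753}{77}\right) \left(-3745\right) = \frac{31967855}{11}$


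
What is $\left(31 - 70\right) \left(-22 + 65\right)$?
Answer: $-1677$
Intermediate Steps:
$\left(31 - 70\right) \left(-22 + 65\right) = \left(-39\right) 43 = -1677$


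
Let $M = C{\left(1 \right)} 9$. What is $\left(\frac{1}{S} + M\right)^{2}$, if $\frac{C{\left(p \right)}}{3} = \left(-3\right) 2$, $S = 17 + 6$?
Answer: $\frac{13875625}{529} \approx 26230.0$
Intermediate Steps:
$S = 23$
$C{\left(p \right)} = -18$ ($C{\left(p \right)} = 3 \left(\left(-3\right) 2\right) = 3 \left(-6\right) = -18$)
$M = -162$ ($M = \left(-18\right) 9 = -162$)
$\left(\frac{1}{S} + M\right)^{2} = \left(\frac{1}{23} - 162\right)^{2} = \left(- \frac{3725}{23}\right)^{2} = \frac{13875625}{529}$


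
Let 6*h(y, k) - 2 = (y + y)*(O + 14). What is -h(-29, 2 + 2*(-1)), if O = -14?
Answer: -1/3 ≈ -0.33333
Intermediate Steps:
h(y, k) = 1/3 (h(y, k) = 1/3 + ((y + y)*(-14 + 14))/6 = 1/3 + ((2*y)*0)/6 = 1/3 + (1/6)*0 = 1/3 + 0 = 1/3)
-h(-29, 2 + 2*(-1)) = -1*1/3 = -1/3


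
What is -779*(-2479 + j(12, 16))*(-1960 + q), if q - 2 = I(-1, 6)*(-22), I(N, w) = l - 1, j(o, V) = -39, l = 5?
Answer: -4013274012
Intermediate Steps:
I(N, w) = 4 (I(N, w) = 5 - 1 = 4)
q = -86 (q = 2 + 4*(-22) = 2 - 88 = -86)
-779*(-2479 + j(12, 16))*(-1960 + q) = -779*(-2479 - 39)*(-1960 - 86) = -(-1961522)*(-2046) = -779*5151828 = -4013274012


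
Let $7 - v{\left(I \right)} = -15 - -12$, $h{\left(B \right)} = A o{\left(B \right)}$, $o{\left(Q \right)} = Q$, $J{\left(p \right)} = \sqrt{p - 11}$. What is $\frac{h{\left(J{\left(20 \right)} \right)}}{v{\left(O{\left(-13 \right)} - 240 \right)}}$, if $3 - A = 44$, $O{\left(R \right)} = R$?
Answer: $- \frac{123}{10} \approx -12.3$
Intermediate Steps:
$J{\left(p \right)} = \sqrt{-11 + p}$
$A = -41$ ($A = 3 - 44 = -41$)
$h{\left(B \right)} = - 41 B$
$v{\left(I \right)} = 10$ ($v{\left(I \right)} = 7 - \left(-15 - -12\right) = 7 - \left(-15 + 12\right) = 7 - -3 = 7 + 3 = 10$)
$\frac{h{\left(J{\left(20 \right)} \right)}}{v{\left(O{\left(-13 \right)} - 240 \right)}} = \frac{\left(-41\right) \sqrt{-11 + 20}}{10} = - 41 \sqrt{9} \cdot \frac{1}{10} = \left(-41\right) 3 \cdot \frac{1}{10} = \left(-123\right) \frac{1}{10} = - \frac{123}{10}$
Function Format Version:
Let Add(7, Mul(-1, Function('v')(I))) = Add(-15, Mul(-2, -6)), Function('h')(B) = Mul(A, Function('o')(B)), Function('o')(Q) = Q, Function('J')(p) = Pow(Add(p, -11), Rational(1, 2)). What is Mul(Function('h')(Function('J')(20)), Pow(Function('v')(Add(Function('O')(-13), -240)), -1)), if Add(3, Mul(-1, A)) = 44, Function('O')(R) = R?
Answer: Rational(-123, 10) ≈ -12.300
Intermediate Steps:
Function('J')(p) = Pow(Add(-11, p), Rational(1, 2))
A = -41 (A = Add(3, Mul(-1, 44)) = Add(3, -44) = -41)
Function('h')(B) = Mul(-41, B)
Function('v')(I) = 10 (Function('v')(I) = Add(7, Mul(-1, Add(-15, Mul(-2, -6)))) = Add(7, Mul(-1, Add(-15, 12))) = Add(7, Mul(-1, -3)) = Add(7, 3) = 10)
Mul(Function('h')(Function('J')(20)), Pow(Function('v')(Add(Function('O')(-13), -240)), -1)) = Mul(Mul(-41, Pow(Add(-11, 20), Rational(1, 2))), Pow(10, -1)) = Mul(Mul(-41, Pow(9, Rational(1, 2))), Rational(1, 10)) = Mul(Mul(-41, 3), Rational(1, 10)) = Mul(-123, Rational(1, 10)) = Rational(-123, 10)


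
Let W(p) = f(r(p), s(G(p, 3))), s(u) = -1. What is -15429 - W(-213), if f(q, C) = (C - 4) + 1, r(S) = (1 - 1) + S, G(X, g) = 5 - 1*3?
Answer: -15425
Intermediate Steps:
G(X, g) = 2 (G(X, g) = 5 - 3 = 2)
r(S) = S (r(S) = 0 + S = S)
f(q, C) = -3 + C (f(q, C) = (-4 + C) + 1 = -3 + C)
W(p) = -4 (W(p) = -3 - 1 = -4)
-15429 - W(-213) = -15429 - 1*(-4) = -15429 + 4 = -15425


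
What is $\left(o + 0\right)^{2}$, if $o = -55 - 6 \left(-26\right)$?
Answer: $10201$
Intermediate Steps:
$o = 101$ ($o = -55 - -156 = -55 + 156 = 101$)
$\left(o + 0\right)^{2} = \left(101 + 0\right)^{2} = 101^{2} = 10201$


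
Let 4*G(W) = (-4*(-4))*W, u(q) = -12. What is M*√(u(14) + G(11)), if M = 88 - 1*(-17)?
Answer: 420*√2 ≈ 593.97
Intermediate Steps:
G(W) = 4*W (G(W) = ((-4*(-4))*W)/4 = (16*W)/4 = 4*W)
M = 105 (M = 88 + 17 = 105)
M*√(u(14) + G(11)) = 105*√(-12 + 4*11) = 105*√(-12 + 44) = 105*√32 = 105*(4*√2) = 420*√2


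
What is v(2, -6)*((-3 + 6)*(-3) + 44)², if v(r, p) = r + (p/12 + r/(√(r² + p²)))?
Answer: 3675/2 + 245*√10/2 ≈ 2224.9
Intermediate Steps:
v(r, p) = r + p/12 + r/√(p² + r²) (v(r, p) = r + (p*(1/12) + r/(√(p² + r²))) = r + (p/12 + r/√(p² + r²)) = r + p/12 + r/√(p² + r²))
v(2, -6)*((-3 + 6)*(-3) + 44)² = (2 + (1/12)*(-6) + 2/√((-6)² + 2²))*((-3 + 6)*(-3) + 44)² = (2 - ½ + 2/√(36 + 4))*(3*(-3) + 44)² = (2 - ½ + 2/√40)*(-9 + 44)² = (2 - ½ + 2*(√10/20))*35² = (2 - ½ + √10/10)*1225 = (3/2 + √10/10)*1225 = 3675/2 + 245*√10/2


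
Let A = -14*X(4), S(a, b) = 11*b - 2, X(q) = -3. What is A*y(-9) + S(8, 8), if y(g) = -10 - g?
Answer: 44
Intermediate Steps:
S(a, b) = -2 + 11*b
A = 42 (A = -14*(-3) = 42)
A*y(-9) + S(8, 8) = 42*(-10 - 1*(-9)) + (-2 + 11*8) = 42*(-10 + 9) + (-2 + 88) = 42*(-1) + 86 = -42 + 86 = 44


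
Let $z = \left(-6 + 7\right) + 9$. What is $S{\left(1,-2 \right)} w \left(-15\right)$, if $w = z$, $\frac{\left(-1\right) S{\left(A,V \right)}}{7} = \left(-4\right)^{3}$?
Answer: $-67200$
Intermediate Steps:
$S{\left(A,V \right)} = 448$ ($S{\left(A,V \right)} = - 7 \left(-4\right)^{3} = \left(-7\right) \left(-64\right) = 448$)
$z = 10$ ($z = 1 + 9 = 10$)
$w = 10$
$S{\left(1,-2 \right)} w \left(-15\right) = 448 \cdot 10 \left(-15\right) = 4480 \left(-15\right) = -67200$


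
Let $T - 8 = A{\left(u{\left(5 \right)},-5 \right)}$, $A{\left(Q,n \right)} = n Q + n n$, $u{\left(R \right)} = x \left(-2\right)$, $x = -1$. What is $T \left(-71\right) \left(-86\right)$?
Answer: $140438$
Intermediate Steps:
$u{\left(R \right)} = 2$ ($u{\left(R \right)} = \left(-1\right) \left(-2\right) = 2$)
$A{\left(Q,n \right)} = n^{2} + Q n$ ($A{\left(Q,n \right)} = Q n + n^{2} = n^{2} + Q n$)
$T = 23$ ($T = 8 - 5 \left(2 - 5\right) = 8 - -15 = 8 + 15 = 23$)
$T \left(-71\right) \left(-86\right) = 23 \left(-71\right) \left(-86\right) = \left(-1633\right) \left(-86\right) = 140438$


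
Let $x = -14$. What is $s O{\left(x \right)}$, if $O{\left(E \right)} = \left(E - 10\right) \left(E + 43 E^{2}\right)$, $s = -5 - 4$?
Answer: $1817424$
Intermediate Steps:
$s = -9$ ($s = -5 - 4 = -9$)
$O{\left(E \right)} = \left(-10 + E\right) \left(E + 43 E^{2}\right)$
$s O{\left(x \right)} = - 9 \left(- 14 \left(-10 - -6006 + 43 \left(-14\right)^{2}\right)\right) = - 9 \left(- 14 \left(-10 + 6006 + 43 \cdot 196\right)\right) = - 9 \left(- 14 \left(-10 + 6006 + 8428\right)\right) = - 9 \left(\left(-14\right) 14424\right) = \left(-9\right) \left(-201936\right) = 1817424$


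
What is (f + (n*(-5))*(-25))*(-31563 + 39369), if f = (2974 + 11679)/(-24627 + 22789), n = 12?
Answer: 10703380341/919 ≈ 1.1647e+7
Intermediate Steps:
f = -14653/1838 (f = 14653/(-1838) = 14653*(-1/1838) = -14653/1838 ≈ -7.9723)
(f + (n*(-5))*(-25))*(-31563 + 39369) = (-14653/1838 + (12*(-5))*(-25))*(-31563 + 39369) = (-14653/1838 - 60*(-25))*7806 = (-14653/1838 + 1500)*7806 = (2742347/1838)*7806 = 10703380341/919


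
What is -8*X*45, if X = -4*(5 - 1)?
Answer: 5760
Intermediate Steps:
X = -16 (X = -4*4 = -16)
-8*X*45 = -8*(-16)*45 = 128*45 = 5760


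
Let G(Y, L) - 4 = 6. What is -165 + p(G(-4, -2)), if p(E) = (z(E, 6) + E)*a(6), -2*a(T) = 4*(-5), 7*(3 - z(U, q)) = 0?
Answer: -35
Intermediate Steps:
z(U, q) = 3 (z(U, q) = 3 - ⅐*0 = 3 + 0 = 3)
a(T) = 10 (a(T) = -2*(-5) = -½*(-20) = 10)
G(Y, L) = 10 (G(Y, L) = 4 + 6 = 10)
p(E) = 30 + 10*E (p(E) = (3 + E)*10 = 30 + 10*E)
-165 + p(G(-4, -2)) = -165 + (30 + 10*10) = -165 + (30 + 100) = -165 + 130 = -35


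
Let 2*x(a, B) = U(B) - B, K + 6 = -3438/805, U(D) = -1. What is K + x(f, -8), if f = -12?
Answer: -10901/1610 ≈ -6.7708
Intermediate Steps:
K = -8268/805 (K = -6 - 3438/805 = -8268/805 ≈ -10.271)
x(a, B) = -½ - B/2 (x(a, B) = (-1 - B)/2 = -½ - B/2)
K + x(f, -8) = -8268/805 + (-½ - ½*(-8)) = -8268/805 + (-½ + 4) = -8268/805 + 7/2 = -10901/1610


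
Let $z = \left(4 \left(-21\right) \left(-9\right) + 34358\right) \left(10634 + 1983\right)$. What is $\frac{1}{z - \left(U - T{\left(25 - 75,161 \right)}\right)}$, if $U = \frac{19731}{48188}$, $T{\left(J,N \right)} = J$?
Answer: $\frac{48188}{21348888062413} \approx 2.2572 \cdot 10^{-9}$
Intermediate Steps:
$U = \frac{19731}{48188}$ ($U = 19731 \cdot \frac{1}{48188} = \frac{19731}{48188} \approx 0.40946$)
$z = 443033338$ ($z = \left(\left(-84\right) \left(-9\right) + 34358\right) 12617 = \left(756 + 34358\right) 12617 = 35114 \cdot 12617 = 443033338$)
$\frac{1}{z - \left(U - T{\left(25 - 75,161 \right)}\right)} = \frac{1}{443033338 + \left(\left(25 - 75\right) - \frac{19731}{48188}\right)} = \frac{1}{443033338 - \frac{2429131}{48188}} = \frac{1}{\frac{21348888062413}{48188}} = \frac{48188}{21348888062413}$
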